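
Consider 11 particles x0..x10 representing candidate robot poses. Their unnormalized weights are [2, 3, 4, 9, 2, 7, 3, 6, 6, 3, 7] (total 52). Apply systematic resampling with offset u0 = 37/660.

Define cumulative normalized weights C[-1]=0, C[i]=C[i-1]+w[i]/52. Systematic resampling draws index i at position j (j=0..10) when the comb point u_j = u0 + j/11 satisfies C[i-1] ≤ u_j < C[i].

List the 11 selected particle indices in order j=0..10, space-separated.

C = [1/26, 5/52, 9/52, 9/26, 5/13, 27/52, 15/26, 9/13, 21/26, 45/52, 1]
j=0: u_0=37/660 ∈ [1/26, 5/52) → index 1
j=1: u_1=97/660 ∈ [5/52, 9/52) → index 2
j=2: u_2=157/660 ∈ [9/52, 9/26) → index 3
j=3: u_3=217/660 ∈ [9/52, 9/26) → index 3
j=4: u_4=277/660 ∈ [5/13, 27/52) → index 5
j=5: u_5=337/660 ∈ [5/13, 27/52) → index 5
j=6: u_6=397/660 ∈ [15/26, 9/13) → index 7
j=7: u_7=457/660 ∈ [9/13, 21/26) → index 8
j=8: u_8=47/60 ∈ [9/13, 21/26) → index 8
j=9: u_9=577/660 ∈ [45/52, 1) → index 10
j=10: u_10=637/660 ∈ [45/52, 1) → index 10

1 2 3 3 5 5 7 8 8 10 10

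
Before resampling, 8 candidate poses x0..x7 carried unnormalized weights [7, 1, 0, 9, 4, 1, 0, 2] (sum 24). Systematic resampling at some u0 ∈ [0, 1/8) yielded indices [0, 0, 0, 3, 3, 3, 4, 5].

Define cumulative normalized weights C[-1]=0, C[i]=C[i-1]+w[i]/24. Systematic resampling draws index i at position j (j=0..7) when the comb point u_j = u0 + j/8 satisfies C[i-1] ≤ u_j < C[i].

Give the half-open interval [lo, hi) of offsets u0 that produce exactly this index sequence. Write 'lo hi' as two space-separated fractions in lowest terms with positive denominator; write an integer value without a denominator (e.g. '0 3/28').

C = [7/24, 1/3, 1/3, 17/24, 7/8, 11/12, 11/12, 1]
j=0 picked index 0: u0 ∈ [0, 7/24)
j=1 picked index 0: u0 ∈ [-1/8, 1/6)
j=2 picked index 0: u0 ∈ [-1/4, 1/24)
j=3 picked index 3: u0 ∈ [-1/24, 1/3)
j=4 picked index 3: u0 ∈ [-1/6, 5/24)
j=5 picked index 3: u0 ∈ [-7/24, 1/12)
j=6 picked index 4: u0 ∈ [-1/24, 1/8)
j=7 picked index 5: u0 ∈ [0, 1/24)
intersection: [0, 1/24)

0 1/24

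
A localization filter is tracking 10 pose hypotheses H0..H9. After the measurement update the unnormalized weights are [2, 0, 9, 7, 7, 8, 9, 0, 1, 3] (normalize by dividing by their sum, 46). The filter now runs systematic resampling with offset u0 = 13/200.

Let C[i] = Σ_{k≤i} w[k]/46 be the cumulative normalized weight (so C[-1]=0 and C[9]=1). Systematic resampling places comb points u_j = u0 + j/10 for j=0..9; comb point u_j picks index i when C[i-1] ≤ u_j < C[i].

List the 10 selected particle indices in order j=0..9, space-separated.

C = [1/23, 1/23, 11/46, 9/23, 25/46, 33/46, 21/23, 21/23, 43/46, 1]
j=0: u_0=13/200 ∈ [1/23, 11/46) → index 2
j=1: u_1=33/200 ∈ [1/23, 11/46) → index 2
j=2: u_2=53/200 ∈ [11/46, 9/23) → index 3
j=3: u_3=73/200 ∈ [11/46, 9/23) → index 3
j=4: u_4=93/200 ∈ [9/23, 25/46) → index 4
j=5: u_5=113/200 ∈ [25/46, 33/46) → index 5
j=6: u_6=133/200 ∈ [25/46, 33/46) → index 5
j=7: u_7=153/200 ∈ [33/46, 21/23) → index 6
j=8: u_8=173/200 ∈ [33/46, 21/23) → index 6
j=9: u_9=193/200 ∈ [43/46, 1) → index 9

2 2 3 3 4 5 5 6 6 9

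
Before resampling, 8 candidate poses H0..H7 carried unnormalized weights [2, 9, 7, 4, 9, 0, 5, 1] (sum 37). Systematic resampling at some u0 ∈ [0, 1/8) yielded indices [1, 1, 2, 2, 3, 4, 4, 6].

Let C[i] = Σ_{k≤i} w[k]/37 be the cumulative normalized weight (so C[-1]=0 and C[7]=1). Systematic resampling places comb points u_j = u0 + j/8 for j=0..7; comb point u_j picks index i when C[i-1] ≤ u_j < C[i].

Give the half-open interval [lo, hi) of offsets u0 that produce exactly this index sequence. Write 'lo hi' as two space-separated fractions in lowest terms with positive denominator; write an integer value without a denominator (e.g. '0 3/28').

2/37 13/148

C = [2/37, 11/37, 18/37, 22/37, 31/37, 31/37, 36/37, 1]
j=0 picked index 1: u0 ∈ [2/37, 11/37)
j=1 picked index 1: u0 ∈ [-21/296, 51/296)
j=2 picked index 2: u0 ∈ [7/148, 35/148)
j=3 picked index 2: u0 ∈ [-23/296, 33/296)
j=4 picked index 3: u0 ∈ [-1/74, 7/74)
j=5 picked index 4: u0 ∈ [-9/296, 63/296)
j=6 picked index 4: u0 ∈ [-23/148, 13/148)
j=7 picked index 6: u0 ∈ [-11/296, 29/296)
intersection: [2/37, 13/148)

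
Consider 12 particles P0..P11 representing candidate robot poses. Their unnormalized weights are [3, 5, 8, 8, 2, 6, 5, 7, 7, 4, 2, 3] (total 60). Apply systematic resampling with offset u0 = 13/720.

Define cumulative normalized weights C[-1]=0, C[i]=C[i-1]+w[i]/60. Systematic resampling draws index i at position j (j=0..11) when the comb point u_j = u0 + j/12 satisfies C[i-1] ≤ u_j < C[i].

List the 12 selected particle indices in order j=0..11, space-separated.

C = [1/20, 2/15, 4/15, 2/5, 13/30, 8/15, 37/60, 11/15, 17/20, 11/12, 19/20, 1]
j=0: u_0=13/720 ∈ [0, 1/20) → index 0
j=1: u_1=73/720 ∈ [1/20, 2/15) → index 1
j=2: u_2=133/720 ∈ [2/15, 4/15) → index 2
j=3: u_3=193/720 ∈ [4/15, 2/5) → index 3
j=4: u_4=253/720 ∈ [4/15, 2/5) → index 3
j=5: u_5=313/720 ∈ [13/30, 8/15) → index 5
j=6: u_6=373/720 ∈ [13/30, 8/15) → index 5
j=7: u_7=433/720 ∈ [8/15, 37/60) → index 6
j=8: u_8=493/720 ∈ [37/60, 11/15) → index 7
j=9: u_9=553/720 ∈ [11/15, 17/20) → index 8
j=10: u_10=613/720 ∈ [17/20, 11/12) → index 9
j=11: u_11=673/720 ∈ [11/12, 19/20) → index 10

0 1 2 3 3 5 5 6 7 8 9 10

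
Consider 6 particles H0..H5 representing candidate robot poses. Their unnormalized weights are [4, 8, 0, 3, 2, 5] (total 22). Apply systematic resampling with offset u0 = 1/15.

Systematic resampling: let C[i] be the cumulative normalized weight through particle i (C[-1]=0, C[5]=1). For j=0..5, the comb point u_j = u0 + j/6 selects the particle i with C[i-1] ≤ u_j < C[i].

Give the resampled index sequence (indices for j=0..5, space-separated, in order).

C = [2/11, 6/11, 6/11, 15/22, 17/22, 1]
j=0: u_0=1/15 ∈ [0, 2/11) → index 0
j=1: u_1=7/30 ∈ [2/11, 6/11) → index 1
j=2: u_2=2/5 ∈ [2/11, 6/11) → index 1
j=3: u_3=17/30 ∈ [6/11, 15/22) → index 3
j=4: u_4=11/15 ∈ [15/22, 17/22) → index 4
j=5: u_5=9/10 ∈ [17/22, 1) → index 5

0 1 1 3 4 5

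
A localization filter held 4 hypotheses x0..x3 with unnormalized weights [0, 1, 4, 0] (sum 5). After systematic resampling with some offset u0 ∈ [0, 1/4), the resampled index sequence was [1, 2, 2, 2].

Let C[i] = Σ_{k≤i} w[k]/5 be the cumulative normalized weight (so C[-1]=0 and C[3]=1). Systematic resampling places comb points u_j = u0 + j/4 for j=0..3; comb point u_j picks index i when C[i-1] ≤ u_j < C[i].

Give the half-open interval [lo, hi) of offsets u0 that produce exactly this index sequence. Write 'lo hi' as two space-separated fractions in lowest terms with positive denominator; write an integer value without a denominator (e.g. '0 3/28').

0 1/5

C = [0, 1/5, 1, 1]
j=0 picked index 1: u0 ∈ [0, 1/5)
j=1 picked index 2: u0 ∈ [-1/20, 3/4)
j=2 picked index 2: u0 ∈ [-3/10, 1/2)
j=3 picked index 2: u0 ∈ [-11/20, 1/4)
intersection: [0, 1/5)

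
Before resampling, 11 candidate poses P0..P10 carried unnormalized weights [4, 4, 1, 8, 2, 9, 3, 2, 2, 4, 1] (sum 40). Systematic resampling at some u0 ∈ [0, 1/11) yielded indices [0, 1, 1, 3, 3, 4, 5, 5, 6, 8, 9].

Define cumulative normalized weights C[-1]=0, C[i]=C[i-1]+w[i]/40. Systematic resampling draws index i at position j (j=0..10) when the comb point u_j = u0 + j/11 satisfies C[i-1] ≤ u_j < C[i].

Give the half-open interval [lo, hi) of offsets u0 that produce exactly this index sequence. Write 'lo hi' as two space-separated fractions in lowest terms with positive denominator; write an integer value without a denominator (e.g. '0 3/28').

1/110 1/55

C = [1/10, 1/5, 9/40, 17/40, 19/40, 7/10, 31/40, 33/40, 7/8, 39/40, 1]
j=0 picked index 0: u0 ∈ [0, 1/10)
j=1 picked index 1: u0 ∈ [1/110, 6/55)
j=2 picked index 1: u0 ∈ [-9/110, 1/55)
j=3 picked index 3: u0 ∈ [-21/440, 67/440)
j=4 picked index 3: u0 ∈ [-61/440, 27/440)
j=5 picked index 4: u0 ∈ [-13/440, 9/440)
j=6 picked index 5: u0 ∈ [-31/440, 17/110)
j=7 picked index 5: u0 ∈ [-71/440, 7/110)
j=8 picked index 6: u0 ∈ [-3/110, 21/440)
j=9 picked index 8: u0 ∈ [3/440, 5/88)
j=10 picked index 9: u0 ∈ [-3/88, 29/440)
intersection: [1/110, 1/55)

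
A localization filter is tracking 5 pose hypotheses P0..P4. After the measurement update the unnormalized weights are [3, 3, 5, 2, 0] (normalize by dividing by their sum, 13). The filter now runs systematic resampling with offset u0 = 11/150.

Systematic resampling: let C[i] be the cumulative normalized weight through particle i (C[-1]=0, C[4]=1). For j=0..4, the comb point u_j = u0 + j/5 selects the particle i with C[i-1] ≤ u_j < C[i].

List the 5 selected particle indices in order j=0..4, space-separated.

C = [3/13, 6/13, 11/13, 1, 1]
j=0: u_0=11/150 ∈ [0, 3/13) → index 0
j=1: u_1=41/150 ∈ [3/13, 6/13) → index 1
j=2: u_2=71/150 ∈ [6/13, 11/13) → index 2
j=3: u_3=101/150 ∈ [6/13, 11/13) → index 2
j=4: u_4=131/150 ∈ [11/13, 1) → index 3

0 1 2 2 3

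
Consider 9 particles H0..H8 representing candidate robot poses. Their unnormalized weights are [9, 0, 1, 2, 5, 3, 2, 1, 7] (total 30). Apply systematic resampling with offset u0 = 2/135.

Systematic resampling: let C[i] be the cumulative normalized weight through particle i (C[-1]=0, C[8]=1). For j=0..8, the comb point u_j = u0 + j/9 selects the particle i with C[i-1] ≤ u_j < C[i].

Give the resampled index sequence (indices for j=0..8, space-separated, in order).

0 0 0 3 4 5 6 8 8

C = [3/10, 3/10, 1/3, 2/5, 17/30, 2/3, 11/15, 23/30, 1]
j=0: u_0=2/135 ∈ [0, 3/10) → index 0
j=1: u_1=17/135 ∈ [0, 3/10) → index 0
j=2: u_2=32/135 ∈ [0, 3/10) → index 0
j=3: u_3=47/135 ∈ [1/3, 2/5) → index 3
j=4: u_4=62/135 ∈ [2/5, 17/30) → index 4
j=5: u_5=77/135 ∈ [17/30, 2/3) → index 5
j=6: u_6=92/135 ∈ [2/3, 11/15) → index 6
j=7: u_7=107/135 ∈ [23/30, 1) → index 8
j=8: u_8=122/135 ∈ [23/30, 1) → index 8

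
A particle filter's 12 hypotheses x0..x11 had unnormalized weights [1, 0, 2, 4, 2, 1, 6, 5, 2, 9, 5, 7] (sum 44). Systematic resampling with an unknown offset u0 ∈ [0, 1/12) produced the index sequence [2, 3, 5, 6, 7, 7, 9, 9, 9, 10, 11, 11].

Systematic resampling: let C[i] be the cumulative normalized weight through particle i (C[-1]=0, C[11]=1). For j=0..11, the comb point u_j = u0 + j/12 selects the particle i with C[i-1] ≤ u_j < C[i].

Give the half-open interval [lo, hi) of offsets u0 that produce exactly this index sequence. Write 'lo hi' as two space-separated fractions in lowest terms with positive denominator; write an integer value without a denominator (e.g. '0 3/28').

C = [1/44, 1/44, 3/44, 7/44, 9/44, 5/22, 4/11, 21/44, 23/44, 8/11, 37/44, 1]
j=0 picked index 2: u0 ∈ [1/44, 3/44)
j=1 picked index 3: u0 ∈ [-1/66, 5/66)
j=2 picked index 5: u0 ∈ [5/132, 2/33)
j=3 picked index 6: u0 ∈ [-1/44, 5/44)
j=4 picked index 7: u0 ∈ [1/33, 19/132)
j=5 picked index 7: u0 ∈ [-7/132, 2/33)
j=6 picked index 9: u0 ∈ [1/44, 5/22)
j=7 picked index 9: u0 ∈ [-2/33, 19/132)
j=8 picked index 9: u0 ∈ [-19/132, 2/33)
j=9 picked index 10: u0 ∈ [-1/44, 1/11)
j=10 picked index 11: u0 ∈ [1/132, 1/6)
j=11 picked index 11: u0 ∈ [-5/66, 1/12)
intersection: [5/132, 2/33)

5/132 2/33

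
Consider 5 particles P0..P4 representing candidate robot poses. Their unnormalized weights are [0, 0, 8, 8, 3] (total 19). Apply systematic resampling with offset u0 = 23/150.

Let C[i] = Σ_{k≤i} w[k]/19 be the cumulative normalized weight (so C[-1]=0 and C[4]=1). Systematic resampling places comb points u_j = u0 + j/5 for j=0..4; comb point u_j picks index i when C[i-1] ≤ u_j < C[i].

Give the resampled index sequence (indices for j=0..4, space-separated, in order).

2 2 3 3 4

C = [0, 0, 8/19, 16/19, 1]
j=0: u_0=23/150 ∈ [0, 8/19) → index 2
j=1: u_1=53/150 ∈ [0, 8/19) → index 2
j=2: u_2=83/150 ∈ [8/19, 16/19) → index 3
j=3: u_3=113/150 ∈ [8/19, 16/19) → index 3
j=4: u_4=143/150 ∈ [16/19, 1) → index 4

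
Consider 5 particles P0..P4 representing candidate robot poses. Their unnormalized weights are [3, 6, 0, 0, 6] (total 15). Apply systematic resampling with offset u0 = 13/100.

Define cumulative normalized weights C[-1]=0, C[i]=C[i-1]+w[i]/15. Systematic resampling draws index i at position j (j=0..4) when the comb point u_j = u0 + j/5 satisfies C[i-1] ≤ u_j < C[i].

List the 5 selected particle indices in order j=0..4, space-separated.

0 1 1 4 4

C = [1/5, 3/5, 3/5, 3/5, 1]
j=0: u_0=13/100 ∈ [0, 1/5) → index 0
j=1: u_1=33/100 ∈ [1/5, 3/5) → index 1
j=2: u_2=53/100 ∈ [1/5, 3/5) → index 1
j=3: u_3=73/100 ∈ [3/5, 1) → index 4
j=4: u_4=93/100 ∈ [3/5, 1) → index 4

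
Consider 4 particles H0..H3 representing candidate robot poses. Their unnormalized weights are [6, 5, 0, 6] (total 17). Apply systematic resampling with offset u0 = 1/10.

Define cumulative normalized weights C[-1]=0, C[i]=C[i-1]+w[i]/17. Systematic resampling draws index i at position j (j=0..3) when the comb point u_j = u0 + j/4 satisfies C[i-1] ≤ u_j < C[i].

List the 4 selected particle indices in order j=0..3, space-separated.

C = [6/17, 11/17, 11/17, 1]
j=0: u_0=1/10 ∈ [0, 6/17) → index 0
j=1: u_1=7/20 ∈ [0, 6/17) → index 0
j=2: u_2=3/5 ∈ [6/17, 11/17) → index 1
j=3: u_3=17/20 ∈ [11/17, 1) → index 3

0 0 1 3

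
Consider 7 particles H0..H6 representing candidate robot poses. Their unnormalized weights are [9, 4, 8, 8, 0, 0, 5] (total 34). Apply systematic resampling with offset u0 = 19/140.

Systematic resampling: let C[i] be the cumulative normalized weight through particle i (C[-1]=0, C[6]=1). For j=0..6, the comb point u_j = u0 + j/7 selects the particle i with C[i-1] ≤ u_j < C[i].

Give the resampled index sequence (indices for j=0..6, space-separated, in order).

0 1 2 2 3 3 6

C = [9/34, 13/34, 21/34, 29/34, 29/34, 29/34, 1]
j=0: u_0=19/140 ∈ [0, 9/34) → index 0
j=1: u_1=39/140 ∈ [9/34, 13/34) → index 1
j=2: u_2=59/140 ∈ [13/34, 21/34) → index 2
j=3: u_3=79/140 ∈ [13/34, 21/34) → index 2
j=4: u_4=99/140 ∈ [21/34, 29/34) → index 3
j=5: u_5=17/20 ∈ [21/34, 29/34) → index 3
j=6: u_6=139/140 ∈ [29/34, 1) → index 6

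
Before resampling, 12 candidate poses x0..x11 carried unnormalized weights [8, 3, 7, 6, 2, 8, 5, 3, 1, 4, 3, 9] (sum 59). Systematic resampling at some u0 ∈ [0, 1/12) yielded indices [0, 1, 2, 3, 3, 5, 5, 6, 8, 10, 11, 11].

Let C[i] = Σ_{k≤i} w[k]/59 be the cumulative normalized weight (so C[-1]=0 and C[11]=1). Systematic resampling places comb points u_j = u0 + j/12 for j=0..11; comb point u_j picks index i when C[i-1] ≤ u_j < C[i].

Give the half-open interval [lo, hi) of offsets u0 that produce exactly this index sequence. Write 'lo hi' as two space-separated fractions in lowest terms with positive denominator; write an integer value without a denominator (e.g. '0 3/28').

13/236 11/177

C = [8/59, 11/59, 18/59, 24/59, 26/59, 34/59, 39/59, 42/59, 43/59, 47/59, 50/59, 1]
j=0 picked index 0: u0 ∈ [0, 8/59)
j=1 picked index 1: u0 ∈ [37/708, 73/708)
j=2 picked index 2: u0 ∈ [7/354, 49/354)
j=3 picked index 3: u0 ∈ [13/236, 37/236)
j=4 picked index 3: u0 ∈ [-5/177, 13/177)
j=5 picked index 5: u0 ∈ [17/708, 113/708)
j=6 picked index 5: u0 ∈ [-7/118, 9/118)
j=7 picked index 6: u0 ∈ [-5/708, 55/708)
j=8 picked index 8: u0 ∈ [8/177, 11/177)
j=9 picked index 10: u0 ∈ [11/236, 23/236)
j=10 picked index 11: u0 ∈ [5/354, 1/6)
j=11 picked index 11: u0 ∈ [-49/708, 1/12)
intersection: [13/236, 11/177)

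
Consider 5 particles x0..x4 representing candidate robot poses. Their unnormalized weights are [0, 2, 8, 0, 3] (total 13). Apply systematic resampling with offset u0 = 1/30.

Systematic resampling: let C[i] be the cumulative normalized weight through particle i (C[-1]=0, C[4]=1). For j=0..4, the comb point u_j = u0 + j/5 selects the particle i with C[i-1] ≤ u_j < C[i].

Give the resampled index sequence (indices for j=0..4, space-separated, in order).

C = [0, 2/13, 10/13, 10/13, 1]
j=0: u_0=1/30 ∈ [0, 2/13) → index 1
j=1: u_1=7/30 ∈ [2/13, 10/13) → index 2
j=2: u_2=13/30 ∈ [2/13, 10/13) → index 2
j=3: u_3=19/30 ∈ [2/13, 10/13) → index 2
j=4: u_4=5/6 ∈ [10/13, 1) → index 4

1 2 2 2 4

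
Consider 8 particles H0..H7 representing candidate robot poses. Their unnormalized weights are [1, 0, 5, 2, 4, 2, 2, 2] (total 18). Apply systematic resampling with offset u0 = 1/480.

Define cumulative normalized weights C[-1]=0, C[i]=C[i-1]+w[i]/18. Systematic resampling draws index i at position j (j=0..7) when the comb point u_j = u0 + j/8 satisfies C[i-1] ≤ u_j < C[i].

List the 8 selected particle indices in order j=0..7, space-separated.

0 2 2 3 4 4 5 6

C = [1/18, 1/18, 1/3, 4/9, 2/3, 7/9, 8/9, 1]
j=0: u_0=1/480 ∈ [0, 1/18) → index 0
j=1: u_1=61/480 ∈ [1/18, 1/3) → index 2
j=2: u_2=121/480 ∈ [1/18, 1/3) → index 2
j=3: u_3=181/480 ∈ [1/3, 4/9) → index 3
j=4: u_4=241/480 ∈ [4/9, 2/3) → index 4
j=5: u_5=301/480 ∈ [4/9, 2/3) → index 4
j=6: u_6=361/480 ∈ [2/3, 7/9) → index 5
j=7: u_7=421/480 ∈ [7/9, 8/9) → index 6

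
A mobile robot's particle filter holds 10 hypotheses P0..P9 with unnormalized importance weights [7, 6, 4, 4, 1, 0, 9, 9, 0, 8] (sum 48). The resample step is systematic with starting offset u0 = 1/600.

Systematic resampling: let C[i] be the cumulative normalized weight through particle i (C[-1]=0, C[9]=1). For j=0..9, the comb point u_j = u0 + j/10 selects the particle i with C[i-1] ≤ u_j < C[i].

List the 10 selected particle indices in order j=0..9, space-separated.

C = [7/48, 13/48, 17/48, 7/16, 11/24, 11/24, 31/48, 5/6, 5/6, 1]
j=0: u_0=1/600 ∈ [0, 7/48) → index 0
j=1: u_1=61/600 ∈ [0, 7/48) → index 0
j=2: u_2=121/600 ∈ [7/48, 13/48) → index 1
j=3: u_3=181/600 ∈ [13/48, 17/48) → index 2
j=4: u_4=241/600 ∈ [17/48, 7/16) → index 3
j=5: u_5=301/600 ∈ [11/24, 31/48) → index 6
j=6: u_6=361/600 ∈ [11/24, 31/48) → index 6
j=7: u_7=421/600 ∈ [31/48, 5/6) → index 7
j=8: u_8=481/600 ∈ [31/48, 5/6) → index 7
j=9: u_9=541/600 ∈ [5/6, 1) → index 9

0 0 1 2 3 6 6 7 7 9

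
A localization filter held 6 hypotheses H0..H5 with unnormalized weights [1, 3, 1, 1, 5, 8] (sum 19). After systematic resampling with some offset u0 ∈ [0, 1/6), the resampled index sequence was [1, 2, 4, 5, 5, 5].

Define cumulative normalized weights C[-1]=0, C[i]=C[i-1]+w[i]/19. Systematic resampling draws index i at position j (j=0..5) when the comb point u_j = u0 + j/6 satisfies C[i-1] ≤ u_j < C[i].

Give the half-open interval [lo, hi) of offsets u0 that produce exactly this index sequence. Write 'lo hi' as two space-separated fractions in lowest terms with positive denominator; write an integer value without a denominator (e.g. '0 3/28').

C = [1/19, 4/19, 5/19, 6/19, 11/19, 1]
j=0 picked index 1: u0 ∈ [1/19, 4/19)
j=1 picked index 2: u0 ∈ [5/114, 11/114)
j=2 picked index 4: u0 ∈ [-1/57, 14/57)
j=3 picked index 5: u0 ∈ [3/38, 1/2)
j=4 picked index 5: u0 ∈ [-5/57, 1/3)
j=5 picked index 5: u0 ∈ [-29/114, 1/6)
intersection: [3/38, 11/114)

3/38 11/114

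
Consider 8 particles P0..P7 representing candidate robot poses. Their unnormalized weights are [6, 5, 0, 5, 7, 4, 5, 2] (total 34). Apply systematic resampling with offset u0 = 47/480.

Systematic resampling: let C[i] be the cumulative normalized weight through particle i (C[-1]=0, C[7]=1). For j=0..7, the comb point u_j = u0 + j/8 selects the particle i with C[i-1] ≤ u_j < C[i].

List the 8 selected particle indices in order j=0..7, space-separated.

C = [3/17, 11/34, 11/34, 8/17, 23/34, 27/34, 16/17, 1]
j=0: u_0=47/480 ∈ [0, 3/17) → index 0
j=1: u_1=107/480 ∈ [3/17, 11/34) → index 1
j=2: u_2=167/480 ∈ [11/34, 8/17) → index 3
j=3: u_3=227/480 ∈ [8/17, 23/34) → index 4
j=4: u_4=287/480 ∈ [8/17, 23/34) → index 4
j=5: u_5=347/480 ∈ [23/34, 27/34) → index 5
j=6: u_6=407/480 ∈ [27/34, 16/17) → index 6
j=7: u_7=467/480 ∈ [16/17, 1) → index 7

0 1 3 4 4 5 6 7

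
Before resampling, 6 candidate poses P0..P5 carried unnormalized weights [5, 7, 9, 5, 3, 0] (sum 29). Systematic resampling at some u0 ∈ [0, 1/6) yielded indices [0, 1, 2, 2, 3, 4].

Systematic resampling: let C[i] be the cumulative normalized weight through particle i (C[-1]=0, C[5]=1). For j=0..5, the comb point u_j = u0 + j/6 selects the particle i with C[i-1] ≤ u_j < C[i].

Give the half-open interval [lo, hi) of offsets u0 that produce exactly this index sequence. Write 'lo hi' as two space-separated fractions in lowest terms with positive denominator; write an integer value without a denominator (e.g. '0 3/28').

7/87 1/6

C = [5/29, 12/29, 21/29, 26/29, 1, 1]
j=0 picked index 0: u0 ∈ [0, 5/29)
j=1 picked index 1: u0 ∈ [1/174, 43/174)
j=2 picked index 2: u0 ∈ [7/87, 34/87)
j=3 picked index 2: u0 ∈ [-5/58, 13/58)
j=4 picked index 3: u0 ∈ [5/87, 20/87)
j=5 picked index 4: u0 ∈ [11/174, 1/6)
intersection: [7/87, 1/6)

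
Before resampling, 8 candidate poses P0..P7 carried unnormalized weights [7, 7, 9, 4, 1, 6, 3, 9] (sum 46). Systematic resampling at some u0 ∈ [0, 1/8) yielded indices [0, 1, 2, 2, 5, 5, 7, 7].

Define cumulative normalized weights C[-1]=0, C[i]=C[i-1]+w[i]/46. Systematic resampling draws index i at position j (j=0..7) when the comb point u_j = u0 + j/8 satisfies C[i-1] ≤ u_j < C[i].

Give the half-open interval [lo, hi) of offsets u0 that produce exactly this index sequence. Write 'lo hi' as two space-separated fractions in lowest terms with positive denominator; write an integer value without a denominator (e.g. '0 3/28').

C = [7/46, 7/23, 1/2, 27/46, 14/23, 17/23, 37/46, 1]
j=0 picked index 0: u0 ∈ [0, 7/46)
j=1 picked index 1: u0 ∈ [5/184, 33/184)
j=2 picked index 2: u0 ∈ [5/92, 1/4)
j=3 picked index 2: u0 ∈ [-13/184, 1/8)
j=4 picked index 5: u0 ∈ [5/46, 11/46)
j=5 picked index 5: u0 ∈ [-3/184, 21/184)
j=6 picked index 7: u0 ∈ [5/92, 1/4)
j=7 picked index 7: u0 ∈ [-13/184, 1/8)
intersection: [5/46, 21/184)

5/46 21/184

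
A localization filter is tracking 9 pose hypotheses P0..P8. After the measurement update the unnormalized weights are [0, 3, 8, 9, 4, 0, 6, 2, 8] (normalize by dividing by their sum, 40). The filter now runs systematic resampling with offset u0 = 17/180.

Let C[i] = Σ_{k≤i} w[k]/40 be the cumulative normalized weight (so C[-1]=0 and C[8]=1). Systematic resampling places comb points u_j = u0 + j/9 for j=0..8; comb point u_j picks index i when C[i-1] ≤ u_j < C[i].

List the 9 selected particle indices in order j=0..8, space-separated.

2 2 3 3 4 6 7 8 8

C = [0, 3/40, 11/40, 1/2, 3/5, 3/5, 3/4, 4/5, 1]
j=0: u_0=17/180 ∈ [3/40, 11/40) → index 2
j=1: u_1=37/180 ∈ [3/40, 11/40) → index 2
j=2: u_2=19/60 ∈ [11/40, 1/2) → index 3
j=3: u_3=77/180 ∈ [11/40, 1/2) → index 3
j=4: u_4=97/180 ∈ [1/2, 3/5) → index 4
j=5: u_5=13/20 ∈ [3/5, 3/4) → index 6
j=6: u_6=137/180 ∈ [3/4, 4/5) → index 7
j=7: u_7=157/180 ∈ [4/5, 1) → index 8
j=8: u_8=59/60 ∈ [4/5, 1) → index 8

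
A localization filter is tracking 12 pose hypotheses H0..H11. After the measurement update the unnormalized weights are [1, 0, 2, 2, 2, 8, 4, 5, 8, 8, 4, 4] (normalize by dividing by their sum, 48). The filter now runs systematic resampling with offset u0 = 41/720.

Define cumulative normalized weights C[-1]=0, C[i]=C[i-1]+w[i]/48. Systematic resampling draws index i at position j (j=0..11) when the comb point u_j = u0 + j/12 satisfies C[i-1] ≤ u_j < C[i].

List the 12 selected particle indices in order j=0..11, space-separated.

C = [1/48, 1/48, 1/16, 5/48, 7/48, 5/16, 19/48, 1/2, 2/3, 5/6, 11/12, 1]
j=0: u_0=41/720 ∈ [1/48, 1/16) → index 2
j=1: u_1=101/720 ∈ [5/48, 7/48) → index 4
j=2: u_2=161/720 ∈ [7/48, 5/16) → index 5
j=3: u_3=221/720 ∈ [7/48, 5/16) → index 5
j=4: u_4=281/720 ∈ [5/16, 19/48) → index 6
j=5: u_5=341/720 ∈ [19/48, 1/2) → index 7
j=6: u_6=401/720 ∈ [1/2, 2/3) → index 8
j=7: u_7=461/720 ∈ [1/2, 2/3) → index 8
j=8: u_8=521/720 ∈ [2/3, 5/6) → index 9
j=9: u_9=581/720 ∈ [2/3, 5/6) → index 9
j=10: u_10=641/720 ∈ [5/6, 11/12) → index 10
j=11: u_11=701/720 ∈ [11/12, 1) → index 11

2 4 5 5 6 7 8 8 9 9 10 11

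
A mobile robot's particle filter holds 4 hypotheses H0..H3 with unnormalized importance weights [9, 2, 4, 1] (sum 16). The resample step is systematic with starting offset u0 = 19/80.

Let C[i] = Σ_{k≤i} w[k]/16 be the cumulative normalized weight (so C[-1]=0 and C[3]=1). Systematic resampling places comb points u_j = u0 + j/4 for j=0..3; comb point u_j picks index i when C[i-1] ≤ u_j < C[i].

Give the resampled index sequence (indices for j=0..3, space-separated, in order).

C = [9/16, 11/16, 15/16, 1]
j=0: u_0=19/80 ∈ [0, 9/16) → index 0
j=1: u_1=39/80 ∈ [0, 9/16) → index 0
j=2: u_2=59/80 ∈ [11/16, 15/16) → index 2
j=3: u_3=79/80 ∈ [15/16, 1) → index 3

0 0 2 3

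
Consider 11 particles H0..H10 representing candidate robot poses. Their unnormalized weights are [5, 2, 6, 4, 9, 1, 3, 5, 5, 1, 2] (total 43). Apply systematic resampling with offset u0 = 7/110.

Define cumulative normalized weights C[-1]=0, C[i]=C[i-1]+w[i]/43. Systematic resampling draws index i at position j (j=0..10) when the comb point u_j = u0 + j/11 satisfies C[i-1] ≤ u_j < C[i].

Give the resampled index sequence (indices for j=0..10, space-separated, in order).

0 1 2 3 4 4 5 7 7 8 10

C = [5/43, 7/43, 13/43, 17/43, 26/43, 27/43, 30/43, 35/43, 40/43, 41/43, 1]
j=0: u_0=7/110 ∈ [0, 5/43) → index 0
j=1: u_1=17/110 ∈ [5/43, 7/43) → index 1
j=2: u_2=27/110 ∈ [7/43, 13/43) → index 2
j=3: u_3=37/110 ∈ [13/43, 17/43) → index 3
j=4: u_4=47/110 ∈ [17/43, 26/43) → index 4
j=5: u_5=57/110 ∈ [17/43, 26/43) → index 4
j=6: u_6=67/110 ∈ [26/43, 27/43) → index 5
j=7: u_7=7/10 ∈ [30/43, 35/43) → index 7
j=8: u_8=87/110 ∈ [30/43, 35/43) → index 7
j=9: u_9=97/110 ∈ [35/43, 40/43) → index 8
j=10: u_10=107/110 ∈ [41/43, 1) → index 10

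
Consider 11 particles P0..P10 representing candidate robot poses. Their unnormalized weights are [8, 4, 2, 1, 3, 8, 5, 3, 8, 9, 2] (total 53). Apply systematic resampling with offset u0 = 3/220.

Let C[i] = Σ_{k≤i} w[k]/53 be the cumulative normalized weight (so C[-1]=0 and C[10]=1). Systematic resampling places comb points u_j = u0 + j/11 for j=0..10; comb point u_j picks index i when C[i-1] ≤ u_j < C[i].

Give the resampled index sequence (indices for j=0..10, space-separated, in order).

C = [8/53, 12/53, 14/53, 15/53, 18/53, 26/53, 31/53, 34/53, 42/53, 51/53, 1]
j=0: u_0=3/220 ∈ [0, 8/53) → index 0
j=1: u_1=23/220 ∈ [0, 8/53) → index 0
j=2: u_2=43/220 ∈ [8/53, 12/53) → index 1
j=3: u_3=63/220 ∈ [15/53, 18/53) → index 4
j=4: u_4=83/220 ∈ [18/53, 26/53) → index 5
j=5: u_5=103/220 ∈ [18/53, 26/53) → index 5
j=6: u_6=123/220 ∈ [26/53, 31/53) → index 6
j=7: u_7=13/20 ∈ [34/53, 42/53) → index 8
j=8: u_8=163/220 ∈ [34/53, 42/53) → index 8
j=9: u_9=183/220 ∈ [42/53, 51/53) → index 9
j=10: u_10=203/220 ∈ [42/53, 51/53) → index 9

0 0 1 4 5 5 6 8 8 9 9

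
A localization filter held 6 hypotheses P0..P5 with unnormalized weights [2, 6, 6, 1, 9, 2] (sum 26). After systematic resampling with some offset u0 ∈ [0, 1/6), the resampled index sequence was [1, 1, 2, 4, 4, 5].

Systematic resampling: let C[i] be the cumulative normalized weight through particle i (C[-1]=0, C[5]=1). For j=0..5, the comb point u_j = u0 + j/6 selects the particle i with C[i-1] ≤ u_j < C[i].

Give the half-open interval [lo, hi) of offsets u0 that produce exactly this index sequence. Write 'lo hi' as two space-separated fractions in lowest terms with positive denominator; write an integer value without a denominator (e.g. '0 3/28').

7/78 11/78

C = [1/13, 4/13, 7/13, 15/26, 12/13, 1]
j=0 picked index 1: u0 ∈ [1/13, 4/13)
j=1 picked index 1: u0 ∈ [-7/78, 11/78)
j=2 picked index 2: u0 ∈ [-1/39, 8/39)
j=3 picked index 4: u0 ∈ [1/13, 11/26)
j=4 picked index 4: u0 ∈ [-7/78, 10/39)
j=5 picked index 5: u0 ∈ [7/78, 1/6)
intersection: [7/78, 11/78)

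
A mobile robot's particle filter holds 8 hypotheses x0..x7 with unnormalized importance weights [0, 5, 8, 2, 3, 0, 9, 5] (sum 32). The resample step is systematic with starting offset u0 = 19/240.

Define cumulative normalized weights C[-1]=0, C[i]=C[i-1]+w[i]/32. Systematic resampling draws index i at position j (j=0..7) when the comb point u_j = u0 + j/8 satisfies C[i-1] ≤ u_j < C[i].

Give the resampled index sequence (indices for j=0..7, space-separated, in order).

1 2 2 3 6 6 6 7

C = [0, 5/32, 13/32, 15/32, 9/16, 9/16, 27/32, 1]
j=0: u_0=19/240 ∈ [0, 5/32) → index 1
j=1: u_1=49/240 ∈ [5/32, 13/32) → index 2
j=2: u_2=79/240 ∈ [5/32, 13/32) → index 2
j=3: u_3=109/240 ∈ [13/32, 15/32) → index 3
j=4: u_4=139/240 ∈ [9/16, 27/32) → index 6
j=5: u_5=169/240 ∈ [9/16, 27/32) → index 6
j=6: u_6=199/240 ∈ [9/16, 27/32) → index 6
j=7: u_7=229/240 ∈ [27/32, 1) → index 7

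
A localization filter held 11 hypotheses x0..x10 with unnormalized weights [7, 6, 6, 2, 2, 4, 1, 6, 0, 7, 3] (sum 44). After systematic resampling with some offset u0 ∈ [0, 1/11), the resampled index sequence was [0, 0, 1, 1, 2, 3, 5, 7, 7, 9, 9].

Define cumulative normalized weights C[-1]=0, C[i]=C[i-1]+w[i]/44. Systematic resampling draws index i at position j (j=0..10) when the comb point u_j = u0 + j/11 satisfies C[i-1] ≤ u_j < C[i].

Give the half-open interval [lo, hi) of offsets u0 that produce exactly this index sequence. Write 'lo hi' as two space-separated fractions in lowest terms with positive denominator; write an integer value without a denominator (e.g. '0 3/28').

C = [7/44, 13/44, 19/44, 21/44, 23/44, 27/44, 7/11, 17/22, 17/22, 41/44, 1]
j=0 picked index 0: u0 ∈ [0, 7/44)
j=1 picked index 0: u0 ∈ [-1/11, 3/44)
j=2 picked index 1: u0 ∈ [-1/44, 5/44)
j=3 picked index 1: u0 ∈ [-5/44, 1/44)
j=4 picked index 2: u0 ∈ [-3/44, 3/44)
j=5 picked index 3: u0 ∈ [-1/44, 1/44)
j=6 picked index 5: u0 ∈ [-1/44, 3/44)
j=7 picked index 7: u0 ∈ [0, 3/22)
j=8 picked index 7: u0 ∈ [-1/11, 1/22)
j=9 picked index 9: u0 ∈ [-1/22, 5/44)
j=10 picked index 9: u0 ∈ [-3/22, 1/44)
intersection: [0, 1/44)

0 1/44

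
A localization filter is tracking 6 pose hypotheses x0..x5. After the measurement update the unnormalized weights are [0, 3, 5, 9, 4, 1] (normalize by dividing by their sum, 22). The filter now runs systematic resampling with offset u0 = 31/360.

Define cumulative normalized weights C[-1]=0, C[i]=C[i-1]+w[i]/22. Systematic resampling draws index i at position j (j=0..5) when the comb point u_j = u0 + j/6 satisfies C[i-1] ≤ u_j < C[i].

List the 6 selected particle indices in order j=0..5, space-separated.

C = [0, 3/22, 4/11, 17/22, 21/22, 1]
j=0: u_0=31/360 ∈ [0, 3/22) → index 1
j=1: u_1=91/360 ∈ [3/22, 4/11) → index 2
j=2: u_2=151/360 ∈ [4/11, 17/22) → index 3
j=3: u_3=211/360 ∈ [4/11, 17/22) → index 3
j=4: u_4=271/360 ∈ [4/11, 17/22) → index 3
j=5: u_5=331/360 ∈ [17/22, 21/22) → index 4

1 2 3 3 3 4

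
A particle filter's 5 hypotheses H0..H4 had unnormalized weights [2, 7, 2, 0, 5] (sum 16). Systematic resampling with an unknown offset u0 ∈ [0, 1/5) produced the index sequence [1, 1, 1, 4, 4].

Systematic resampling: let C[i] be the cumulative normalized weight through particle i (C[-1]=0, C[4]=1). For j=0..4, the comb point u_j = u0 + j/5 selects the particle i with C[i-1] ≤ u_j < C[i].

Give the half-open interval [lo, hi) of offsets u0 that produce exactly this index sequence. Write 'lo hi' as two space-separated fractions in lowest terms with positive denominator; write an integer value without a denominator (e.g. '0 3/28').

1/8 13/80

C = [1/8, 9/16, 11/16, 11/16, 1]
j=0 picked index 1: u0 ∈ [1/8, 9/16)
j=1 picked index 1: u0 ∈ [-3/40, 29/80)
j=2 picked index 1: u0 ∈ [-11/40, 13/80)
j=3 picked index 4: u0 ∈ [7/80, 2/5)
j=4 picked index 4: u0 ∈ [-9/80, 1/5)
intersection: [1/8, 13/80)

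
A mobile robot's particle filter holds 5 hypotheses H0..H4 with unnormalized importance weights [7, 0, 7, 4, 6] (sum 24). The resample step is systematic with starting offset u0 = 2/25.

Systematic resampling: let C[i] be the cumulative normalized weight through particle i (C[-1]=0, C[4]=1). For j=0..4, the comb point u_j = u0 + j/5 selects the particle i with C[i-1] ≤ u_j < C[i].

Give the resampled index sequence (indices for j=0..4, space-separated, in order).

C = [7/24, 7/24, 7/12, 3/4, 1]
j=0: u_0=2/25 ∈ [0, 7/24) → index 0
j=1: u_1=7/25 ∈ [0, 7/24) → index 0
j=2: u_2=12/25 ∈ [7/24, 7/12) → index 2
j=3: u_3=17/25 ∈ [7/12, 3/4) → index 3
j=4: u_4=22/25 ∈ [3/4, 1) → index 4

0 0 2 3 4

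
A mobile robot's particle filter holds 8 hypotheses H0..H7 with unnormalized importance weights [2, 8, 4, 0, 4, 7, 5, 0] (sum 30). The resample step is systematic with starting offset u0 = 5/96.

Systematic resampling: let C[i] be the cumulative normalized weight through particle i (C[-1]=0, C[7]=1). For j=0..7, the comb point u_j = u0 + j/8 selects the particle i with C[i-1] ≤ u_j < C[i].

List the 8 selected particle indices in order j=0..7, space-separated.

C = [1/15, 1/3, 7/15, 7/15, 3/5, 5/6, 1, 1]
j=0: u_0=5/96 ∈ [0, 1/15) → index 0
j=1: u_1=17/96 ∈ [1/15, 1/3) → index 1
j=2: u_2=29/96 ∈ [1/15, 1/3) → index 1
j=3: u_3=41/96 ∈ [1/3, 7/15) → index 2
j=4: u_4=53/96 ∈ [7/15, 3/5) → index 4
j=5: u_5=65/96 ∈ [3/5, 5/6) → index 5
j=6: u_6=77/96 ∈ [3/5, 5/6) → index 5
j=7: u_7=89/96 ∈ [5/6, 1) → index 6

0 1 1 2 4 5 5 6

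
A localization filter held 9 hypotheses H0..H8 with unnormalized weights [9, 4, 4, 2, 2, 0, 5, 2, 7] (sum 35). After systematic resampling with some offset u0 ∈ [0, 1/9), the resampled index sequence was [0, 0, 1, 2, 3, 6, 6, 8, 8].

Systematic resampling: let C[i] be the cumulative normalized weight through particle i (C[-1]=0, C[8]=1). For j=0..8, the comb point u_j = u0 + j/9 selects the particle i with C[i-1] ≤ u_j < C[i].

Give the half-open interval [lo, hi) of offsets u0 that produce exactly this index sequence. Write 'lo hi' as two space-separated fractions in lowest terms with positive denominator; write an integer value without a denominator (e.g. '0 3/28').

C = [9/35, 13/35, 17/35, 19/35, 3/5, 3/5, 26/35, 4/5, 1]
j=0 picked index 0: u0 ∈ [0, 9/35)
j=1 picked index 0: u0 ∈ [-1/9, 46/315)
j=2 picked index 1: u0 ∈ [11/315, 47/315)
j=3 picked index 2: u0 ∈ [4/105, 16/105)
j=4 picked index 3: u0 ∈ [13/315, 31/315)
j=5 picked index 6: u0 ∈ [2/45, 59/315)
j=6 picked index 6: u0 ∈ [-1/15, 8/105)
j=7 picked index 8: u0 ∈ [1/45, 2/9)
j=8 picked index 8: u0 ∈ [-4/45, 1/9)
intersection: [2/45, 8/105)

2/45 8/105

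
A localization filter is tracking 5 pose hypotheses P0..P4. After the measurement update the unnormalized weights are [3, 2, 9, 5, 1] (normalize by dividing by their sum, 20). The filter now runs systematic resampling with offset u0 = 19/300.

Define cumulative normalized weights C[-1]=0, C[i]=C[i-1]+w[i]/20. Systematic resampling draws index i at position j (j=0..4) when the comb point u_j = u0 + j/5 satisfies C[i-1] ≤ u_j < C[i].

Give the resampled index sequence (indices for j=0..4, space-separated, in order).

0 2 2 2 3

C = [3/20, 1/4, 7/10, 19/20, 1]
j=0: u_0=19/300 ∈ [0, 3/20) → index 0
j=1: u_1=79/300 ∈ [1/4, 7/10) → index 2
j=2: u_2=139/300 ∈ [1/4, 7/10) → index 2
j=3: u_3=199/300 ∈ [1/4, 7/10) → index 2
j=4: u_4=259/300 ∈ [7/10, 19/20) → index 3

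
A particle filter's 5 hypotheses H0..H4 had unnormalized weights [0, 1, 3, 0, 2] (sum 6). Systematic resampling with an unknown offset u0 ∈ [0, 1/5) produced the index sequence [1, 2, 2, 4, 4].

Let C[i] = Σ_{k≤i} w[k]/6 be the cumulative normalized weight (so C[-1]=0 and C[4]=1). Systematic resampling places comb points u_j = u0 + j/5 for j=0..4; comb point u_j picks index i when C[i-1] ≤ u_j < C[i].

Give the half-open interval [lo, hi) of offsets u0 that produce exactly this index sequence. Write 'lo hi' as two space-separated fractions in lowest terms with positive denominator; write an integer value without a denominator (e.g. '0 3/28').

1/15 1/6

C = [0, 1/6, 2/3, 2/3, 1]
j=0 picked index 1: u0 ∈ [0, 1/6)
j=1 picked index 2: u0 ∈ [-1/30, 7/15)
j=2 picked index 2: u0 ∈ [-7/30, 4/15)
j=3 picked index 4: u0 ∈ [1/15, 2/5)
j=4 picked index 4: u0 ∈ [-2/15, 1/5)
intersection: [1/15, 1/6)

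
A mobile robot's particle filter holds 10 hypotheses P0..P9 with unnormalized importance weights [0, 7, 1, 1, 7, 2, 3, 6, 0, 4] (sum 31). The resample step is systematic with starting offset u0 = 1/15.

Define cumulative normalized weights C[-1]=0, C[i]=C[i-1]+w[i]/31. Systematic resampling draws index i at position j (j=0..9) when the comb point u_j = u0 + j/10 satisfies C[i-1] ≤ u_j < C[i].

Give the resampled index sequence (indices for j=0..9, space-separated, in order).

1 1 3 4 4 5 6 7 7 9

C = [0, 7/31, 8/31, 9/31, 16/31, 18/31, 21/31, 27/31, 27/31, 1]
j=0: u_0=1/15 ∈ [0, 7/31) → index 1
j=1: u_1=1/6 ∈ [0, 7/31) → index 1
j=2: u_2=4/15 ∈ [8/31, 9/31) → index 3
j=3: u_3=11/30 ∈ [9/31, 16/31) → index 4
j=4: u_4=7/15 ∈ [9/31, 16/31) → index 4
j=5: u_5=17/30 ∈ [16/31, 18/31) → index 5
j=6: u_6=2/3 ∈ [18/31, 21/31) → index 6
j=7: u_7=23/30 ∈ [21/31, 27/31) → index 7
j=8: u_8=13/15 ∈ [21/31, 27/31) → index 7
j=9: u_9=29/30 ∈ [27/31, 1) → index 9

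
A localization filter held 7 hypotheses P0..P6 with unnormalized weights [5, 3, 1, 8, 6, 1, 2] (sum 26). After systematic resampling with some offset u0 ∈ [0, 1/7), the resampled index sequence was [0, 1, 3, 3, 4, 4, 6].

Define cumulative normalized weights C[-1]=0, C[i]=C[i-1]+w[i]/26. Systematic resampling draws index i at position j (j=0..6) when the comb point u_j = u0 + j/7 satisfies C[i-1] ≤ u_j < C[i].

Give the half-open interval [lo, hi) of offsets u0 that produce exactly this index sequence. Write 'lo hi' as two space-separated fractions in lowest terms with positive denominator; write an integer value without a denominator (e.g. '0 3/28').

C = [5/26, 4/13, 9/26, 17/26, 23/26, 12/13, 1]
j=0 picked index 0: u0 ∈ [0, 5/26)
j=1 picked index 1: u0 ∈ [9/182, 15/91)
j=2 picked index 3: u0 ∈ [11/182, 67/182)
j=3 picked index 3: u0 ∈ [-15/182, 41/182)
j=4 picked index 4: u0 ∈ [15/182, 57/182)
j=5 picked index 4: u0 ∈ [-11/182, 31/182)
j=6 picked index 6: u0 ∈ [6/91, 1/7)
intersection: [15/182, 1/7)

15/182 1/7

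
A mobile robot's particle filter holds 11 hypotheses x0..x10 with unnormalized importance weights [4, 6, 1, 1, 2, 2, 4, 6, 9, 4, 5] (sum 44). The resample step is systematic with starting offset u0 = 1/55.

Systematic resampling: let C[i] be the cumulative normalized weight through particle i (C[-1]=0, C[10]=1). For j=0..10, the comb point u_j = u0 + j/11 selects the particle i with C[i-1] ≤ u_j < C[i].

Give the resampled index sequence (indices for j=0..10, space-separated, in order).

C = [1/11, 5/22, 1/4, 3/11, 7/22, 4/11, 5/11, 13/22, 35/44, 39/44, 1]
j=0: u_0=1/55 ∈ [0, 1/11) → index 0
j=1: u_1=6/55 ∈ [1/11, 5/22) → index 1
j=2: u_2=1/5 ∈ [1/11, 5/22) → index 1
j=3: u_3=16/55 ∈ [3/11, 7/22) → index 4
j=4: u_4=21/55 ∈ [4/11, 5/11) → index 6
j=5: u_5=26/55 ∈ [5/11, 13/22) → index 7
j=6: u_6=31/55 ∈ [5/11, 13/22) → index 7
j=7: u_7=36/55 ∈ [13/22, 35/44) → index 8
j=8: u_8=41/55 ∈ [13/22, 35/44) → index 8
j=9: u_9=46/55 ∈ [35/44, 39/44) → index 9
j=10: u_10=51/55 ∈ [39/44, 1) → index 10

0 1 1 4 6 7 7 8 8 9 10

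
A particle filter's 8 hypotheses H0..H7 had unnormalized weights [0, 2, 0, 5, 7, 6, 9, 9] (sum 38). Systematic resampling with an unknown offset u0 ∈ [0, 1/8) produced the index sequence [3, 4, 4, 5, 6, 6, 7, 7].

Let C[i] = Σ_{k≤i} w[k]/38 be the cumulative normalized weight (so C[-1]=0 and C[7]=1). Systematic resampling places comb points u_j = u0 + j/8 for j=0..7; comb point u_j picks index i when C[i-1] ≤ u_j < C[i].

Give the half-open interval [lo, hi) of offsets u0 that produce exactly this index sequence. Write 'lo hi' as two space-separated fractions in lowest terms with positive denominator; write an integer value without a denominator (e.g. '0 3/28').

C = [0, 1/19, 1/19, 7/38, 7/19, 10/19, 29/38, 1]
j=0 picked index 3: u0 ∈ [1/19, 7/38)
j=1 picked index 4: u0 ∈ [9/152, 37/152)
j=2 picked index 4: u0 ∈ [-5/76, 9/76)
j=3 picked index 5: u0 ∈ [-1/152, 23/152)
j=4 picked index 6: u0 ∈ [1/38, 5/19)
j=5 picked index 6: u0 ∈ [-15/152, 21/152)
j=6 picked index 7: u0 ∈ [1/76, 1/4)
j=7 picked index 7: u0 ∈ [-17/152, 1/8)
intersection: [9/152, 9/76)

9/152 9/76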